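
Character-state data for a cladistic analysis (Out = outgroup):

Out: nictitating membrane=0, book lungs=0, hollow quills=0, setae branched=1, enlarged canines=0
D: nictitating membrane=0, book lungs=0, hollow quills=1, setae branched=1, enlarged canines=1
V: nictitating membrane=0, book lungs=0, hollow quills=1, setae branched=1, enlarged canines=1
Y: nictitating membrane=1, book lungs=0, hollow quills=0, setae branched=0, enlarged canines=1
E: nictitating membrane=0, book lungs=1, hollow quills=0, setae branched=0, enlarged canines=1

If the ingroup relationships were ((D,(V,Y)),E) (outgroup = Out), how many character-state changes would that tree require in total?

7

Map each character onto ((D,(V,Y)),E) (rooted by Out) and count the minimum state changes it requires (Fitch parsimony):
nictitating membrane: 1; book lungs: 1; hollow quills: 2; setae branched: 2; enlarged canines: 1.
Total tree length = 7.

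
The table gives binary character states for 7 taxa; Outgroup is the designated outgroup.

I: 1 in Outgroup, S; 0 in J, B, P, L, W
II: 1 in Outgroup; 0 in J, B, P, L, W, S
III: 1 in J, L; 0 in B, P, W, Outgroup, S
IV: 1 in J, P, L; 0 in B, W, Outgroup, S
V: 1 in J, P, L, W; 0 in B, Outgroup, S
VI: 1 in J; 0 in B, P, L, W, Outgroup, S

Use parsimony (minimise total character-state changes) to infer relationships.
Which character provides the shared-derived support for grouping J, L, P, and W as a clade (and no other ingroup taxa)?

Character polarity is set by the outgroup: the derived state is whichever differs from the outgroup's state, so for I, II the derived state is '0', and for the remaining characters it is '1'.
I (derived state '0') is shared by B, J, L, P, and W — a synapomorphy uniting that clade.
All ingroup taxa share the derived state '0' for II; it defines the ingroup but does not resolve relationships within it.
III (derived state '1') is shared by J and L — a synapomorphy uniting that clade.
Only J, L, and P show the derived state '1' for IV, supporting them as a clade.
Only J, L, P, and W show the derived state '1' for V, supporting them as a clade.
VI: derived state '1' in J only — an autapomorphy, so it tells us nothing about relationships among taxa.
Most parsimonious ingroup topology: (((((J,L),P),W),B),S).
The clade {J, L, P, W} is supported by V: its derived state '1' occurs in exactly those taxa and in no other taxon (including the outgroup).

V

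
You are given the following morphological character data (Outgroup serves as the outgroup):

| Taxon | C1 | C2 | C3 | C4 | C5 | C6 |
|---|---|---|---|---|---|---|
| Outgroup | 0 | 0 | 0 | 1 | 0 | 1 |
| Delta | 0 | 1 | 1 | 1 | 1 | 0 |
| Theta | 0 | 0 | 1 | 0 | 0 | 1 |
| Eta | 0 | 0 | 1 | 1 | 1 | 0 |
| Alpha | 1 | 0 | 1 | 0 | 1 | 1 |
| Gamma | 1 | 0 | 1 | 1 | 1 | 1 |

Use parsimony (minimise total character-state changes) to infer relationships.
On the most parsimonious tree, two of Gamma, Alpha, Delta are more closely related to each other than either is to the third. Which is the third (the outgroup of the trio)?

Character polarity is set by the outgroup: the derived state is whichever differs from the outgroup's state, so for C4, C6 the derived state is '0', and for the remaining characters it is '1'.
C1: derived state '1' in Alpha and Gamma only — synapomorphy for {Alpha, Gamma}.
C2 (derived state '1') is unique to Delta (autapomorphy; uninformative for grouping).
C3 (derived state '1') is shared by all ingroup taxa — unites the whole ingroup.
C4 groups Alpha and Theta, which is incompatible with the clades supported by the remaining characters; treating it as convergent (homoplasy) costs fewer steps than any alternative tree.
C5 (derived state '1') is shared by Alpha, Delta, Eta, and Gamma — a synapomorphy uniting that clade.
Only Delta and Eta show the derived state '0' for C6, supporting them as a clade.
Most parsimonious ingroup topology: (((Delta,Eta),(Alpha,Gamma)),Theta).
Gamma and Alpha share a more recent common ancestor with each other than either does with Delta, so Delta is the least closely related of the three.

Delta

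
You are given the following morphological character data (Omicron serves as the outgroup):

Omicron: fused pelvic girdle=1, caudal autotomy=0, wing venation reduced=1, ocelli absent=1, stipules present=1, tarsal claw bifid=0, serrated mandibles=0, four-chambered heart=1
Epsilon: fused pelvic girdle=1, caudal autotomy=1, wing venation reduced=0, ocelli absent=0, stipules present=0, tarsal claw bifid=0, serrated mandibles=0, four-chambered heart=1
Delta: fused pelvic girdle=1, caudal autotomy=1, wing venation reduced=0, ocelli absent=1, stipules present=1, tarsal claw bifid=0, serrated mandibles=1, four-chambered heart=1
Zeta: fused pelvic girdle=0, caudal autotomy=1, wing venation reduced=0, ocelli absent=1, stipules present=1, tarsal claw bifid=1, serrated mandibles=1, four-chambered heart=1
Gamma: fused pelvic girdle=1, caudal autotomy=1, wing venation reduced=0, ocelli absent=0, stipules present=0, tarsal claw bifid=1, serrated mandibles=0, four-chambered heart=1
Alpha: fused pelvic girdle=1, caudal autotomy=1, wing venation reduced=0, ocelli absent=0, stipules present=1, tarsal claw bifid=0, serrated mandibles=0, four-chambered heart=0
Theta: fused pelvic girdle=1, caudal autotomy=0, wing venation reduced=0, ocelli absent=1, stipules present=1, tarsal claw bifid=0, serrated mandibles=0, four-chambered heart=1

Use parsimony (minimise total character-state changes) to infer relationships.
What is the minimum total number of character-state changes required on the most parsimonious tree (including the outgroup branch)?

9

Character polarity is set by the outgroup: the derived state is whichever differs from the outgroup's state, so for fused pelvic girdle, wing venation reduced, ocelli absent, stipules present, four-chambered heart the derived state is '0', and for the remaining characters it is '1'.
fused pelvic girdle: derived state '0' in Zeta only — an autapomorphy, so it tells us nothing about relationships among taxa.
Only Alpha, Delta, Epsilon, Gamma, and Zeta show the derived state '1' for caudal autotomy, supporting them as a clade.
All ingroup taxa share the derived state '0' for wing venation reduced; it defines the ingroup but does not resolve relationships within it.
ocelli absent (derived state '0') is shared by Alpha, Epsilon, and Gamma — a synapomorphy uniting that clade.
stipules present (derived state '0') is shared by Epsilon and Gamma — a synapomorphy uniting that clade.
tarsal claw bifid (state '1') occurs in Gamma and Zeta but conflicts with the nesting implied by the other characters — most parsimoniously interpreted as homoplasy.
serrated mandibles (derived state '1') is shared by Delta and Zeta — a synapomorphy uniting that clade.
four-chambered heart (derived state '0') is unique to Alpha (autapomorphy; uninformative for grouping).
Most parsimonious ingroup topology: ((((Epsilon,Gamma),Alpha),(Delta,Zeta)),Theta).
Changes per character on this tree: fused pelvic girdle: 1; caudal autotomy: 1; wing venation reduced: 1; ocelli absent: 1; stipules present: 1; tarsal claw bifid: 2; serrated mandibles: 1; four-chambered heart: 1.
Total = 9.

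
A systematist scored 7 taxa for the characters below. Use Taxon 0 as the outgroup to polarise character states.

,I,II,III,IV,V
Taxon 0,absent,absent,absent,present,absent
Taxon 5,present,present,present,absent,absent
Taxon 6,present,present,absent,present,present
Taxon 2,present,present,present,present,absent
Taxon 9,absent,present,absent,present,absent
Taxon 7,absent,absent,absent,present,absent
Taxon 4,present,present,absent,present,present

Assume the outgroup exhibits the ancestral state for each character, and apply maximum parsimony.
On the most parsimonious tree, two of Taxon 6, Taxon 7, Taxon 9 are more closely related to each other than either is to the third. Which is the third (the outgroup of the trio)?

Taxon 7

Character polarity is set by the outgroup: the derived state is whichever differs from the outgroup's state, so for IV the derived state is 'absent', and for the remaining characters it is 'present'.
I (derived state 'present') is shared by Taxon 2, Taxon 4, Taxon 5, and Taxon 6 — a synapomorphy uniting that clade.
II (derived state 'present') is shared by Taxon 2, Taxon 4, Taxon 5, Taxon 6, and Taxon 9 — a synapomorphy uniting that clade.
III (derived state 'present') is shared by Taxon 2 and Taxon 5 — a synapomorphy uniting that clade.
IV: derived state 'absent' in Taxon 5 only — an autapomorphy, so it tells us nothing about relationships among taxa.
V (derived state 'present') is shared by Taxon 4 and Taxon 6 — a synapomorphy uniting that clade.
Most parsimonious ingroup topology: ((((Taxon 5,Taxon 2),(Taxon 6,Taxon 4)),Taxon 9),Taxon 7).
Taxon 9 and Taxon 6 share a more recent common ancestor with each other than either does with Taxon 7, so Taxon 7 is the least closely related of the three.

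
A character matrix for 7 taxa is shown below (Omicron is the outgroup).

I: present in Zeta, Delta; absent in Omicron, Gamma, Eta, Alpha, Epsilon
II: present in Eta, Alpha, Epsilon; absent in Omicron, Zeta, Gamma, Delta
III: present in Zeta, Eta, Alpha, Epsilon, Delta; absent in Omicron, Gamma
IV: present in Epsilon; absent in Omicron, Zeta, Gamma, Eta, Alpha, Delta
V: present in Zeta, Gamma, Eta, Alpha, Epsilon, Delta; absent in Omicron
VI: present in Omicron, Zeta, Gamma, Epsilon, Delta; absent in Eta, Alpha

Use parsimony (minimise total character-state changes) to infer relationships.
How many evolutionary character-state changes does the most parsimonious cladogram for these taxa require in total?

Character polarity is set by the outgroup: the derived state is whichever differs from the outgroup's state, so for VI the derived state is 'absent', and for the remaining characters it is 'present'.
I (derived state 'present') is shared by Delta and Zeta — a synapomorphy uniting that clade.
II (derived state 'present') is shared by Alpha, Epsilon, and Eta — a synapomorphy uniting that clade.
III (derived state 'present') is shared by Alpha, Delta, Epsilon, Eta, and Zeta — a synapomorphy uniting that clade.
IV: derived state 'present' in Epsilon only — an autapomorphy, so it tells us nothing about relationships among taxa.
All ingroup taxa share the derived state 'present' for V; it defines the ingroup but does not resolve relationships within it.
VI (derived state 'absent') is shared by Alpha and Eta — a synapomorphy uniting that clade.
Most parsimonious ingroup topology: (((Zeta,Delta),((Eta,Alpha),Epsilon)),Gamma).
Changes per character on this tree: I: 1; II: 1; III: 1; IV: 1; V: 1; VI: 1.
Total = 6.

6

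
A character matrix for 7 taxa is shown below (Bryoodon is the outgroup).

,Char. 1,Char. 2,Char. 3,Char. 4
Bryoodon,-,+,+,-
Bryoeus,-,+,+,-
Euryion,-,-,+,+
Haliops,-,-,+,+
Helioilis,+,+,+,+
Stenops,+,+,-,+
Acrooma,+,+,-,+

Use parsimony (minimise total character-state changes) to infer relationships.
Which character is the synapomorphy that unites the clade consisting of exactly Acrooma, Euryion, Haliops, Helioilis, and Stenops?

Character polarity is set by the outgroup: the derived state is whichever differs from the outgroup's state, so for Char. 2, Char. 3 the derived state is '-', and for the remaining characters it is '+'.
Char. 1 (derived state '+') is shared by Acrooma, Helioilis, and Stenops — a synapomorphy uniting that clade.
Char. 2 (derived state '-') is shared by Euryion and Haliops — a synapomorphy uniting that clade.
Char. 3: derived state '-' in Acrooma and Stenops only — synapomorphy for {Acrooma, Stenops}.
Char. 4 (derived state '+') is shared by Acrooma, Euryion, Haliops, Helioilis, and Stenops — a synapomorphy uniting that clade.
Most parsimonious ingroup topology: (((Helioilis,(Acrooma,Stenops)),(Euryion,Haliops)),Bryoeus).
The clade {Acrooma, Euryion, Haliops, Helioilis, Stenops} is supported by Char. 4: its derived state '+' occurs in exactly those taxa and in no other taxon (including the outgroup).

Char. 4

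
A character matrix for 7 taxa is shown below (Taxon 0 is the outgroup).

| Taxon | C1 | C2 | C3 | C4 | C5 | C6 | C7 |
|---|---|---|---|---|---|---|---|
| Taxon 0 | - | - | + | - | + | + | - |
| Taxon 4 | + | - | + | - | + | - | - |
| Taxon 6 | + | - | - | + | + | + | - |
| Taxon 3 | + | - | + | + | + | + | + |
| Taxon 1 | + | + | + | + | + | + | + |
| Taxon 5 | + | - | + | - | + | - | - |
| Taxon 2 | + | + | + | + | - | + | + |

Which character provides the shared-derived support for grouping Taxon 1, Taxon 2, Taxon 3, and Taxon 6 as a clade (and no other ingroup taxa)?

C4

Character polarity is set by the outgroup: the derived state is whichever differs from the outgroup's state, so for C3, C5, C6 the derived state is '-', and for the remaining characters it is '+'.
C1 (derived state '+') is shared by all ingroup taxa — unites the whole ingroup.
C2 (derived state '+') is shared by Taxon 1 and Taxon 2 — a synapomorphy uniting that clade.
C3 (derived state '-') is unique to Taxon 6 (autapomorphy; uninformative for grouping).
C4 (derived state '+') is shared by Taxon 1, Taxon 2, Taxon 3, and Taxon 6 — a synapomorphy uniting that clade.
C5 (derived state '-') is unique to Taxon 2 (autapomorphy; uninformative for grouping).
C6: derived state '-' in Taxon 4 and Taxon 5 only — synapomorphy for {Taxon 4, Taxon 5}.
C7: derived state '+' in Taxon 1, Taxon 2, and Taxon 3 only — synapomorphy for {Taxon 1, Taxon 2, Taxon 3}.
Most parsimonious ingroup topology: ((Taxon 4,Taxon 5),(Taxon 6,(Taxon 3,(Taxon 1,Taxon 2)))).
The clade {Taxon 1, Taxon 2, Taxon 3, Taxon 6} is supported by C4: its derived state '+' occurs in exactly those taxa and in no other taxon (including the outgroup).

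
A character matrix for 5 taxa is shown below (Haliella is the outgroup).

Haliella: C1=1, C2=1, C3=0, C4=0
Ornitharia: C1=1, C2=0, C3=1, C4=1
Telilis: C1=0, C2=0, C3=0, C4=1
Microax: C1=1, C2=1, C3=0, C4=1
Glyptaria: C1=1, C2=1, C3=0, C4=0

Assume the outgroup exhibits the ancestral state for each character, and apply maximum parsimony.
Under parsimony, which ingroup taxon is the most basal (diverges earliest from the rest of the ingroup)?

Character polarity is set by the outgroup: the derived state is whichever differs from the outgroup's state, so for C1, C2 the derived state is '0', and for the remaining characters it is '1'.
C1: derived state '0' in Telilis only — an autapomorphy, so it tells us nothing about relationships among taxa.
C2 (derived state '0') is shared by Ornitharia and Telilis — a synapomorphy uniting that clade.
C3: derived state '1' in Ornitharia only — an autapomorphy, so it tells us nothing about relationships among taxa.
C4 (derived state '1') is shared by Microax, Ornitharia, and Telilis — a synapomorphy uniting that clade.
Most parsimonious ingroup topology: (((Ornitharia,Telilis),Microax),Glyptaria).
Glyptaria is sister to the clade containing all other ingroup taxa, so it is the earliest-diverging (most basal) ingroup lineage.

Glyptaria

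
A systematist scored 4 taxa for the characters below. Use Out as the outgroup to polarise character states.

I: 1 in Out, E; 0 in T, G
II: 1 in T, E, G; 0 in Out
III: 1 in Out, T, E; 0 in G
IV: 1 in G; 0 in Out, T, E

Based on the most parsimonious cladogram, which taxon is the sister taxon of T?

G

Character polarity is set by the outgroup: the derived state is whichever differs from the outgroup's state, so for I, III the derived state is '0', and for the remaining characters it is '1'.
I (derived state '0') is shared by G and T — a synapomorphy uniting that clade.
II (derived state '1') is shared by all ingroup taxa — unites the whole ingroup.
III (derived state '0') is unique to G (autapomorphy; uninformative for grouping).
IV: derived state '1' in G only — an autapomorphy, so it tells us nothing about relationships among taxa.
Most parsimonious ingroup topology: ((T,G),E).
T and G form a cherry on this tree, so they are sister taxa.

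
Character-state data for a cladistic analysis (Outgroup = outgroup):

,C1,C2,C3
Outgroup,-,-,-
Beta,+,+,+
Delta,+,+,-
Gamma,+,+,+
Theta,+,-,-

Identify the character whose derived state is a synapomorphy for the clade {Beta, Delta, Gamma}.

The outgroup has state '-' for every character, so '+' is the derived state throughout.
All ingroup taxa share the derived state '+' for C1; it defines the ingroup but does not resolve relationships within it.
Only Beta, Delta, and Gamma show the derived state '+' for C2, supporting them as a clade.
C3 (derived state '+') is shared by Beta and Gamma — a synapomorphy uniting that clade.
Most parsimonious ingroup topology: (((Beta,Gamma),Delta),Theta).
The clade {Beta, Delta, Gamma} is supported by C2: its derived state '+' occurs in exactly those taxa and in no other taxon (including the outgroup).

C2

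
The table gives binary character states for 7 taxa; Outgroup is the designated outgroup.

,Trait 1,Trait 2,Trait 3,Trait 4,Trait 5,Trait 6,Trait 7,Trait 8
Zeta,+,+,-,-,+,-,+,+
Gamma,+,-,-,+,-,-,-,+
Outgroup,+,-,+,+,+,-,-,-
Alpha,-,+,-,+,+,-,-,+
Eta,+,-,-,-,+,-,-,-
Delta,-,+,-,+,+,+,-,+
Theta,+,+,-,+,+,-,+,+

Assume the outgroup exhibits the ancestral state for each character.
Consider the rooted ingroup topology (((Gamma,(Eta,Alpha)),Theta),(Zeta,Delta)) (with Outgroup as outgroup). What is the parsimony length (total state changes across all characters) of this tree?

Map each character onto (((Gamma,(Eta,Alpha)),Theta),(Zeta,Delta)) (rooted by Outgroup) and count the minimum state changes it requires (Fitch parsimony):
Trait 1: 2; Trait 2: 3; Trait 3: 1; Trait 4: 2; Trait 5: 1; Trait 6: 1; Trait 7: 2; Trait 8: 2.
Total tree length = 14.

14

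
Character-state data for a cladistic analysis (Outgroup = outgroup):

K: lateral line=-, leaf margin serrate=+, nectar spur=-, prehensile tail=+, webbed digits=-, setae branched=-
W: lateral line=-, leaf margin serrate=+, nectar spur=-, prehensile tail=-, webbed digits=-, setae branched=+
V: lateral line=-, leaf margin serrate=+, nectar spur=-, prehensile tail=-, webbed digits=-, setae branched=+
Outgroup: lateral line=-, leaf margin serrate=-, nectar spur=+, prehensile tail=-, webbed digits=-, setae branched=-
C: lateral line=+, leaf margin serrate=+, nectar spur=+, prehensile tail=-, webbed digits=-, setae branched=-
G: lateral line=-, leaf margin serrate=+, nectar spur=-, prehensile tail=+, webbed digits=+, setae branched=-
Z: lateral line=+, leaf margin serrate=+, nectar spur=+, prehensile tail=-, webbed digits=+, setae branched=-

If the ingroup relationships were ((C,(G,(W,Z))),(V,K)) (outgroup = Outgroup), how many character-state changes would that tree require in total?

12

Map each character onto ((C,(G,(W,Z))),(V,K)) (rooted by Outgroup) and count the minimum state changes it requires (Fitch parsimony):
lateral line: 2; leaf margin serrate: 1; nectar spur: 3; prehensile tail: 2; webbed digits: 2; setae branched: 2.
Total tree length = 12.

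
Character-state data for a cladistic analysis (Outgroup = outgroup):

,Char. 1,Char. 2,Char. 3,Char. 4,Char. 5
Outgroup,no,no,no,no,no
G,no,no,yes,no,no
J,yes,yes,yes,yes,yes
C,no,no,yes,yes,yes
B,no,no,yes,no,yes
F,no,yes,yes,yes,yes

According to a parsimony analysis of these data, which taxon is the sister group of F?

J

The outgroup has state 'no' for every character, so 'yes' is the derived state throughout.
Char. 1: derived state 'yes' in J only — an autapomorphy, so it tells us nothing about relationships among taxa.
Only F and J show the derived state 'yes' for Char. 2, supporting them as a clade.
All ingroup taxa share the derived state 'yes' for Char. 3; it defines the ingroup but does not resolve relationships within it.
Char. 4 (derived state 'yes') is shared by C, F, and J — a synapomorphy uniting that clade.
Only B, C, F, and J show the derived state 'yes' for Char. 5, supporting them as a clade.
Most parsimonious ingroup topology: (G,(((J,F),C),B)).
F and J form a cherry on this tree, so they are sister taxa.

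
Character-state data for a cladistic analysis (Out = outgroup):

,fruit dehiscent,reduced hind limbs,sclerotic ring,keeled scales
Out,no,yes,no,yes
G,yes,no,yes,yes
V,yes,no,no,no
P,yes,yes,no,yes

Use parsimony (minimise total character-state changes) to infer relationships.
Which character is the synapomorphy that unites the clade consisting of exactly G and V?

Character polarity is set by the outgroup: the derived state is whichever differs from the outgroup's state, so for reduced hind limbs, keeled scales the derived state is 'no', and for the remaining characters it is 'yes'.
All ingroup taxa share the derived state 'yes' for fruit dehiscent; it defines the ingroup but does not resolve relationships within it.
reduced hind limbs (derived state 'no') is shared by G and V — a synapomorphy uniting that clade.
sclerotic ring: derived state 'yes' in G only — an autapomorphy, so it tells us nothing about relationships among taxa.
keeled scales: derived state 'no' in V only — an autapomorphy, so it tells us nothing about relationships among taxa.
Most parsimonious ingroup topology: ((G,V),P).
The clade {G, V} is supported by reduced hind limbs: its derived state 'no' occurs in exactly those taxa and in no other taxon (including the outgroup).

reduced hind limbs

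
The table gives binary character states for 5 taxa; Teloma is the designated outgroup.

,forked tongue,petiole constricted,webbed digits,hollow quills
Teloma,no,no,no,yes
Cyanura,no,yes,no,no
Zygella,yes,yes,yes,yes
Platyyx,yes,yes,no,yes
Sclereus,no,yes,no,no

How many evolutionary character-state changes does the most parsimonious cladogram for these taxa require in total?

4

Character polarity is set by the outgroup: the derived state is whichever differs from the outgroup's state, so for hollow quills the derived state is 'no', and for the remaining characters it is 'yes'.
forked tongue: derived state 'yes' in Platyyx and Zygella only — synapomorphy for {Platyyx, Zygella}.
petiole constricted (derived state 'yes') is shared by all ingroup taxa — unites the whole ingroup.
webbed digits: derived state 'yes' in Zygella only — an autapomorphy, so it tells us nothing about relationships among taxa.
Only Cyanura and Sclereus show the derived state 'no' for hollow quills, supporting them as a clade.
Most parsimonious ingroup topology: ((Cyanura,Sclereus),(Zygella,Platyyx)).
Changes per character on this tree: forked tongue: 1; petiole constricted: 1; webbed digits: 1; hollow quills: 1.
Total = 4.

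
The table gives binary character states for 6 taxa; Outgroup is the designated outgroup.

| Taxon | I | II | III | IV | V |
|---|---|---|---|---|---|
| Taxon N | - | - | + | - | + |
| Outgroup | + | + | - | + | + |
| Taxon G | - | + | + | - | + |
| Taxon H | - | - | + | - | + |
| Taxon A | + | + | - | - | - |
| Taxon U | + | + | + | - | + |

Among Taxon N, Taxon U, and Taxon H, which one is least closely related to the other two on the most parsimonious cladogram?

Character polarity is set by the outgroup: the derived state is whichever differs from the outgroup's state, so for I, II, IV, V the derived state is '-', and for the remaining characters it is '+'.
I: derived state '-' in Taxon G, Taxon H, and Taxon N only — synapomorphy for {Taxon G, Taxon H, Taxon N}.
Only Taxon H and Taxon N show the derived state '-' for II, supporting them as a clade.
Only Taxon G, Taxon H, Taxon N, and Taxon U show the derived state '+' for III, supporting them as a clade.
IV (derived state '-') is shared by all ingroup taxa — unites the whole ingroup.
V (derived state '-') is unique to Taxon A (autapomorphy; uninformative for grouping).
Most parsimonious ingroup topology: ((((Taxon H,Taxon N),Taxon G),Taxon U),Taxon A).
Taxon N and Taxon H share a more recent common ancestor with each other than either does with Taxon U, so Taxon U is the least closely related of the three.

Taxon U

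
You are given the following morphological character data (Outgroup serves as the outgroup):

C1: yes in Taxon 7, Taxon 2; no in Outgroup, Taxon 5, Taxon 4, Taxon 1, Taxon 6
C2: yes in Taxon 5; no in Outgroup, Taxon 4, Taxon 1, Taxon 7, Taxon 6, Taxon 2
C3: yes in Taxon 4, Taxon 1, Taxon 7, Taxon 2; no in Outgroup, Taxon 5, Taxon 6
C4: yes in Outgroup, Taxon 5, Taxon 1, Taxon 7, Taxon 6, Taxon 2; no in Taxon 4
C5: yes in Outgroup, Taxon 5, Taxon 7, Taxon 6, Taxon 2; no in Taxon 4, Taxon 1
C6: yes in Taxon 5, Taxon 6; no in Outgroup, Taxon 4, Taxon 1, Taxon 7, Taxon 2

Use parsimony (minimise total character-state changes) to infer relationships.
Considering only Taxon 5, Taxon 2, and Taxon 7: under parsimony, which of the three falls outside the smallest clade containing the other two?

Character polarity is set by the outgroup: the derived state is whichever differs from the outgroup's state, so for C4, C5 the derived state is 'no', and for the remaining characters it is 'yes'.
C1 (derived state 'yes') is shared by Taxon 2 and Taxon 7 — a synapomorphy uniting that clade.
C2 (derived state 'yes') is unique to Taxon 5 (autapomorphy; uninformative for grouping).
C3: derived state 'yes' in Taxon 1, Taxon 2, Taxon 4, and Taxon 7 only — synapomorphy for {Taxon 1, Taxon 2, Taxon 4, Taxon 7}.
C4 (derived state 'no') is unique to Taxon 4 (autapomorphy; uninformative for grouping).
Only Taxon 1 and Taxon 4 show the derived state 'no' for C5, supporting them as a clade.
Only Taxon 5 and Taxon 6 show the derived state 'yes' for C6, supporting them as a clade.
Most parsimonious ingroup topology: ((Taxon 5,Taxon 6),((Taxon 4,Taxon 1),(Taxon 7,Taxon 2))).
Taxon 7 and Taxon 2 share a more recent common ancestor with each other than either does with Taxon 5, so Taxon 5 is the least closely related of the three.

Taxon 5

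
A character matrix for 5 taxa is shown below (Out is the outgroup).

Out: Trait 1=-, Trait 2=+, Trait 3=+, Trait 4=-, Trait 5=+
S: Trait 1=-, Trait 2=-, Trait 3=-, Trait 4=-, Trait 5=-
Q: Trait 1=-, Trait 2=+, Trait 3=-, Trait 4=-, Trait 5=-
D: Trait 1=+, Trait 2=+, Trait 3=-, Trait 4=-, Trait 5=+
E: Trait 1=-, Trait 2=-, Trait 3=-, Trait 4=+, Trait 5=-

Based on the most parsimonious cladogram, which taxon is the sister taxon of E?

Character polarity is set by the outgroup: the derived state is whichever differs from the outgroup's state, so for Trait 2, Trait 3, Trait 5 the derived state is '-', and for the remaining characters it is '+'.
Trait 1: derived state '+' in D only — an autapomorphy, so it tells us nothing about relationships among taxa.
Trait 2 (derived state '-') is shared by E and S — a synapomorphy uniting that clade.
All ingroup taxa share the derived state '-' for Trait 3; it defines the ingroup but does not resolve relationships within it.
Trait 4 (derived state '+') is unique to E (autapomorphy; uninformative for grouping).
Trait 5 (derived state '-') is shared by E, Q, and S — a synapomorphy uniting that clade.
Most parsimonious ingroup topology: (((S,E),Q),D).
E and S form a cherry on this tree, so they are sister taxa.

S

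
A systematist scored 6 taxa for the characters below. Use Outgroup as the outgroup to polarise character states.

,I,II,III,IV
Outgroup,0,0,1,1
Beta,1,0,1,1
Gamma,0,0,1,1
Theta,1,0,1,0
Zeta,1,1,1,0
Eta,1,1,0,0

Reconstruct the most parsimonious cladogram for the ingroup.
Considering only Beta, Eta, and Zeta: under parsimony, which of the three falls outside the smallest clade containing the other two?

Beta

Character polarity is set by the outgroup: the derived state is whichever differs from the outgroup's state, so for III, IV the derived state is '0', and for the remaining characters it is '1'.
I: derived state '1' in Beta, Eta, Theta, and Zeta only — synapomorphy for {Beta, Eta, Theta, Zeta}.
II: derived state '1' in Eta and Zeta only — synapomorphy for {Eta, Zeta}.
III: derived state '0' in Eta only — an autapomorphy, so it tells us nothing about relationships among taxa.
IV: derived state '0' in Eta, Theta, and Zeta only — synapomorphy for {Eta, Theta, Zeta}.
Most parsimonious ingroup topology: ((Beta,(Theta,(Zeta,Eta))),Gamma).
Eta and Zeta share a more recent common ancestor with each other than either does with Beta, so Beta is the least closely related of the three.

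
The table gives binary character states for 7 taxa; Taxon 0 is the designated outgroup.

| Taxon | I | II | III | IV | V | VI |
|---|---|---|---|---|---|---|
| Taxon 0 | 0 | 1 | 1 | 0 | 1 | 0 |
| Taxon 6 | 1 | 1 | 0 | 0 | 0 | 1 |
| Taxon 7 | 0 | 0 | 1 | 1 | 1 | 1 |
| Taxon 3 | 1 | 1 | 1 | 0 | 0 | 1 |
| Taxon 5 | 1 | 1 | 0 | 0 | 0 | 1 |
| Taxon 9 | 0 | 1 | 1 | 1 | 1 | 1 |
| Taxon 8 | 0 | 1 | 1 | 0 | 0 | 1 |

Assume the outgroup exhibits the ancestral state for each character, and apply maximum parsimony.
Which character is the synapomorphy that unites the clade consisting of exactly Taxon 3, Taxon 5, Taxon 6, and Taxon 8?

V

Character polarity is set by the outgroup: the derived state is whichever differs from the outgroup's state, so for II, III, V the derived state is '0', and for the remaining characters it is '1'.
Only Taxon 3, Taxon 5, and Taxon 6 show the derived state '1' for I, supporting them as a clade.
II (derived state '0') is unique to Taxon 7 (autapomorphy; uninformative for grouping).
III (derived state '0') is shared by Taxon 5 and Taxon 6 — a synapomorphy uniting that clade.
Only Taxon 7 and Taxon 9 show the derived state '1' for IV, supporting them as a clade.
Only Taxon 3, Taxon 5, Taxon 6, and Taxon 8 show the derived state '0' for V, supporting them as a clade.
All ingroup taxa share the derived state '1' for VI; it defines the ingroup but does not resolve relationships within it.
Most parsimonious ingroup topology: ((((Taxon 6,Taxon 5),Taxon 3),Taxon 8),(Taxon 7,Taxon 9)).
The clade {Taxon 3, Taxon 5, Taxon 6, Taxon 8} is supported by V: its derived state '0' occurs in exactly those taxa and in no other taxon (including the outgroup).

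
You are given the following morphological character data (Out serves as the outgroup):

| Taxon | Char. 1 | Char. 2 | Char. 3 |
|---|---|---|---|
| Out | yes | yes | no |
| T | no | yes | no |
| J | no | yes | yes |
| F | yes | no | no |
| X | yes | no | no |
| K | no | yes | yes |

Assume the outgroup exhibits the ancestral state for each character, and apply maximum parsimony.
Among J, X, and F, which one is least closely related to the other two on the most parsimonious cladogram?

Character polarity is set by the outgroup: the derived state is whichever differs from the outgroup's state, so for Char. 1, Char. 2 the derived state is 'no', and for the remaining characters it is 'yes'.
Char. 1: derived state 'no' in J, K, and T only — synapomorphy for {J, K, T}.
Char. 2 (derived state 'no') is shared by F and X — a synapomorphy uniting that clade.
Char. 3: derived state 'yes' in J and K only — synapomorphy for {J, K}.
Most parsimonious ingroup topology: ((T,(J,K)),(F,X)).
X and F share a more recent common ancestor with each other than either does with J, so J is the least closely related of the three.

J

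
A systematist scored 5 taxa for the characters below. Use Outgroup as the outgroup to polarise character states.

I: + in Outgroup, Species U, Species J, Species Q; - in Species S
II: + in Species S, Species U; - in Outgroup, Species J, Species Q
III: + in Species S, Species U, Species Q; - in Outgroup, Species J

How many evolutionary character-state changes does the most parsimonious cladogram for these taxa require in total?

3

Character polarity is set by the outgroup: the derived state is whichever differs from the outgroup's state, so for I the derived state is '-', and for the remaining characters it is '+'.
I: derived state '-' in Species S only — an autapomorphy, so it tells us nothing about relationships among taxa.
Only Species S and Species U show the derived state '+' for II, supporting them as a clade.
III: derived state '+' in Species Q, Species S, and Species U only — synapomorphy for {Species Q, Species S, Species U}.
Most parsimonious ingroup topology: (((Species S,Species U),Species Q),Species J).
Changes per character on this tree: I: 1; II: 1; III: 1.
Total = 3.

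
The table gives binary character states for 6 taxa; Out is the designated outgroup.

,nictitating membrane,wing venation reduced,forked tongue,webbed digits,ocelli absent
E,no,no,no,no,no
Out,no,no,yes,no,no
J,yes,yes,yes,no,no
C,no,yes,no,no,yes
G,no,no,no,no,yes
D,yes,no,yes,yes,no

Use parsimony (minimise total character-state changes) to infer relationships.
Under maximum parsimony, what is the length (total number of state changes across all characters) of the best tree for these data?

6

Character polarity is set by the outgroup: the derived state is whichever differs from the outgroup's state, so for forked tongue the derived state is 'no', and for the remaining characters it is 'yes'.
nictitating membrane: derived state 'yes' in D and J only — synapomorphy for {D, J}.
wing venation reduced groups C and J, which is incompatible with the clades supported by the remaining characters; treating it as convergent (homoplasy) costs fewer steps than any alternative tree.
forked tongue: derived state 'no' in C, E, and G only — synapomorphy for {C, E, G}.
webbed digits (derived state 'yes') is unique to D (autapomorphy; uninformative for grouping).
Only C and G show the derived state 'yes' for ocelli absent, supporting them as a clade.
Most parsimonious ingroup topology: (((C,G),E),(J,D)).
Changes per character on this tree: nictitating membrane: 1; wing venation reduced: 2; forked tongue: 1; webbed digits: 1; ocelli absent: 1.
Total = 6.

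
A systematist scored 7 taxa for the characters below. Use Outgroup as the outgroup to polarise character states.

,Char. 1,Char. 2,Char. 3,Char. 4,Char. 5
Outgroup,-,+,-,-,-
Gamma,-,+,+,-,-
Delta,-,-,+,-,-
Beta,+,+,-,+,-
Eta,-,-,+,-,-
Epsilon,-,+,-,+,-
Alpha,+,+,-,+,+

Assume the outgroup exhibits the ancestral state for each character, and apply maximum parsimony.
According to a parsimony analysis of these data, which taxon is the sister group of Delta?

Character polarity is set by the outgroup: the derived state is whichever differs from the outgroup's state, so for Char. 2 the derived state is '-', and for the remaining characters it is '+'.
Only Alpha and Beta show the derived state '+' for Char. 1, supporting them as a clade.
Only Delta and Eta show the derived state '-' for Char. 2, supporting them as a clade.
Char. 3: derived state '+' in Delta, Eta, and Gamma only — synapomorphy for {Delta, Eta, Gamma}.
Char. 4 (derived state '+') is shared by Alpha, Beta, and Epsilon — a synapomorphy uniting that clade.
Char. 5: derived state '+' in Alpha only — an autapomorphy, so it tells us nothing about relationships among taxa.
Most parsimonious ingroup topology: (((Eta,Delta),Gamma),((Beta,Alpha),Epsilon)).
Delta and Eta form a cherry on this tree, so they are sister taxa.

Eta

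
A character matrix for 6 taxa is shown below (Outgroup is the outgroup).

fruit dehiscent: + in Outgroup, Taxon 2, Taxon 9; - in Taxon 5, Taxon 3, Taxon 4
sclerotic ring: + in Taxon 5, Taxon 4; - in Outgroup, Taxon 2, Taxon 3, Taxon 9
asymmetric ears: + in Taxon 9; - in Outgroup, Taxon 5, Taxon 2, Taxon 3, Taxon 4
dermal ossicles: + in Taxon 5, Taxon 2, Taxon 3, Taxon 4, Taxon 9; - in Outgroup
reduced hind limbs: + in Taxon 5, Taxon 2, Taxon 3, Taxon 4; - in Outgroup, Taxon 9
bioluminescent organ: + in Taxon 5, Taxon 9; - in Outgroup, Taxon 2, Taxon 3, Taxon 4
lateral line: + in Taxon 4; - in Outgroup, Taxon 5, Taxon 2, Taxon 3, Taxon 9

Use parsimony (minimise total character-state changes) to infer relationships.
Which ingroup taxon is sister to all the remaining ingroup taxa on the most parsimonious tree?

Character polarity is set by the outgroup: the derived state is whichever differs from the outgroup's state, so for fruit dehiscent the derived state is '-', and for the remaining characters it is '+'.
fruit dehiscent (derived state '-') is shared by Taxon 3, Taxon 4, and Taxon 5 — a synapomorphy uniting that clade.
sclerotic ring (derived state '+') is shared by Taxon 4 and Taxon 5 — a synapomorphy uniting that clade.
asymmetric ears: derived state '+' in Taxon 9 only — an autapomorphy, so it tells us nothing about relationships among taxa.
All ingroup taxa share the derived state '+' for dermal ossicles; it defines the ingroup but does not resolve relationships within it.
reduced hind limbs (derived state '+') is shared by Taxon 2, Taxon 3, Taxon 4, and Taxon 5 — a synapomorphy uniting that clade.
bioluminescent organ (state '+') occurs in Taxon 5 and Taxon 9 but conflicts with the nesting implied by the other characters — most parsimoniously interpreted as homoplasy.
lateral line: derived state '+' in Taxon 4 only — an autapomorphy, so it tells us nothing about relationships among taxa.
Most parsimonious ingroup topology: ((((Taxon 5,Taxon 4),Taxon 3),Taxon 2),Taxon 9).
Taxon 9 is sister to the clade containing all other ingroup taxa, so it is the earliest-diverging (most basal) ingroup lineage.

Taxon 9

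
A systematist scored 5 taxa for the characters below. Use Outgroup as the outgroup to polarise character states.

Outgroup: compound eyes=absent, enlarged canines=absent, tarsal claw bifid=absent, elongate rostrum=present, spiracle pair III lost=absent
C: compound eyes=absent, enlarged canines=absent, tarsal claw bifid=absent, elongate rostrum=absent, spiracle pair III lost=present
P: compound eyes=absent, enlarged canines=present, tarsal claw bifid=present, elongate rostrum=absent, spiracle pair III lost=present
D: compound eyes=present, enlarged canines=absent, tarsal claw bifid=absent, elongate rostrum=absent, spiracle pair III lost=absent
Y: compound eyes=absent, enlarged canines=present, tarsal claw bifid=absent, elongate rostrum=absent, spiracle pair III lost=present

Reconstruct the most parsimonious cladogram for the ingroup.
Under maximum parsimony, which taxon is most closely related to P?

Character polarity is set by the outgroup: the derived state is whichever differs from the outgroup's state, so for elongate rostrum the derived state is 'absent', and for the remaining characters it is 'present'.
compound eyes: derived state 'present' in D only — an autapomorphy, so it tells us nothing about relationships among taxa.
enlarged canines: derived state 'present' in P and Y only — synapomorphy for {P, Y}.
tarsal claw bifid: derived state 'present' in P only — an autapomorphy, so it tells us nothing about relationships among taxa.
All ingroup taxa share the derived state 'absent' for elongate rostrum; it defines the ingroup but does not resolve relationships within it.
spiracle pair III lost (derived state 'present') is shared by C, P, and Y — a synapomorphy uniting that clade.
Most parsimonious ingroup topology: ((C,(P,Y)),D).
P and Y form a cherry on this tree, so they are sister taxa.

Y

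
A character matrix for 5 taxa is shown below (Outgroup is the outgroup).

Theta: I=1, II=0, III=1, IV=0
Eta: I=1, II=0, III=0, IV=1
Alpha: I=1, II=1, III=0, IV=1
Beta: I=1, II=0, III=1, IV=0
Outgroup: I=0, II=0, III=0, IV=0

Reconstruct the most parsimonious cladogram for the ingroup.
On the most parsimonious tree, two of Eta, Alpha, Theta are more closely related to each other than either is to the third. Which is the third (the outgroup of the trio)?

The outgroup has state '0' for every character, so '1' is the derived state throughout.
I (derived state '1') is shared by all ingroup taxa — unites the whole ingroup.
II: derived state '1' in Alpha only — an autapomorphy, so it tells us nothing about relationships among taxa.
III (derived state '1') is shared by Beta and Theta — a synapomorphy uniting that clade.
IV (derived state '1') is shared by Alpha and Eta — a synapomorphy uniting that clade.
Most parsimonious ingroup topology: ((Beta,Theta),(Alpha,Eta)).
Eta and Alpha share a more recent common ancestor with each other than either does with Theta, so Theta is the least closely related of the three.

Theta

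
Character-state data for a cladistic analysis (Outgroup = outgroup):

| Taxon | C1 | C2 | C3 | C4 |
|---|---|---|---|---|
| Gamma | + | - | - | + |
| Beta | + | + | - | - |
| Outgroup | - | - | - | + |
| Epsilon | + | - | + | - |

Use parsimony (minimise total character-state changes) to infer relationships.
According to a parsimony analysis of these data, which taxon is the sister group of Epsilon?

Character polarity is set by the outgroup: the derived state is whichever differs from the outgroup's state, so for C4 the derived state is '-', and for the remaining characters it is '+'.
C1 (derived state '+') is shared by all ingroup taxa — unites the whole ingroup.
C2: derived state '+' in Beta only — an autapomorphy, so it tells us nothing about relationships among taxa.
C3 (derived state '+') is unique to Epsilon (autapomorphy; uninformative for grouping).
C4: derived state '-' in Beta and Epsilon only — synapomorphy for {Beta, Epsilon}.
Most parsimonious ingroup topology: ((Epsilon,Beta),Gamma).
Epsilon and Beta form a cherry on this tree, so they are sister taxa.

Beta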